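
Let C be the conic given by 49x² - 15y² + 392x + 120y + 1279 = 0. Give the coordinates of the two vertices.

Rearranging, 49(x² + 8x) -15(y² - 8y) = -1279.
Complete the square in x and y: 49(x + 4)² -15(y - 4)² = -1279 + 784 - 240 = -735
Divide by -735: (y - 4)²/49 - (x + 4)²/15 = 1
Hyperbola, center (-4, 4), transverse axis vertical; a² = 49, b² = 15.
a = 7. Vertices at (h, k ± a).

(-4, -3) and (-4, 11)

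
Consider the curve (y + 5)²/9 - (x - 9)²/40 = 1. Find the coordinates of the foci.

Center (9, -5). The positive term is the y-term, so the transverse axis is vertical; a² = 9, b² = 40.
c² = a² + b² = 9 + 40 = 49, so c = 7.
Foci lie on the vertical axis through the center: (h, k ± c).

(9, -12) and (9, 2)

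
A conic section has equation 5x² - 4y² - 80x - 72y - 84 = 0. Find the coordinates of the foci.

5(x² - 16x) -4(y² + 18y) = 84
Completing the square gives 5(x - 8)² -4(y + 9)² = 84 + 320 - 324 = 80.
Divide through by 80 to get (x - 8)²/16 - (y + 9)²/20 = 1.
Hyperbola, center (8, -9), transverse axis horizontal; a² = 16, b² = 20.
c² = a² + b² = 16 + 20 = 36, so c = 6.
Foci lie on the horizontal axis through the center: (h ± c, k).

(2, -9) and (14, -9)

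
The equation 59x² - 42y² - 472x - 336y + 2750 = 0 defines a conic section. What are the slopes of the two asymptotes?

√2478/42 and -√2478/42

Group: 59(x² - 8x) -42(y² + 8y) = -2750
Completing the square gives 59(x - 4)² -42(y + 4)² = -2750 + 944 - 672 = -2478.
Divide by -2478: (y + 4)²/59 - (x - 4)²/42 = 1
Hyperbola, center (4, -4), transverse axis vertical; a² = 59, b² = 42.
For a vertical hyperbola the asymptotes have slope ±a/b.
Here that is ±√59/√42 = ±√2478/42.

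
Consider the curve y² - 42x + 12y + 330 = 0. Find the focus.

(35/2, -6)

Only y is squared. Complete the square in y: (y + 6)² = 42(x - 7).
Vertex (7, -6); 4p = 42 so p = 21/2. Opens right.
Focus is p units from the vertex along the axis: (h + p, k).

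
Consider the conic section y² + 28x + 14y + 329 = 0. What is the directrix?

x = -3

Only y is squared. Complete the square in y: (y + 7)² = -28(x + 10).
Vertex (-10, -7); 4p = -28 so p = -7. Opens left.
Directrix is the vertical line x = h − p = -10 − (-7) = -3.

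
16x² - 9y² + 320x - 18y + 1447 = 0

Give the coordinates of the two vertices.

(-13, -1) and (-7, -1)

Group: 16(x² + 20x) -9(y² + 2y) = -1447
Completing the square gives 16(x + 10)² -9(y + 1)² = -1447 + 1600 - 9 = 144.
Divide through by 144 to get (x + 10)²/9 - (y + 1)²/16 = 1.
Hyperbola, center (-10, -1), transverse axis horizontal; a² = 9, b² = 16.
a = 3. Vertices at (h ± a, k).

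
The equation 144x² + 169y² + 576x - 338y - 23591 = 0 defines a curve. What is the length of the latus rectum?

288/13

Rearranging, 144(x² + 4x) + 169(y² - 2y) = 23591.
Complete the square in x and y: 144(x + 2)² + 169(y - 1)² = 23591 + 576 + 169 = 24336
Divide through by 24336 to get (x + 2)²/169 + (y - 1)²/144 = 1.
Ellipse, center (-2, 1), major axis horizontal; a² = 169, b² = 144.
Latus rectum length = 2b²/a = 2·144/13 = 288/13.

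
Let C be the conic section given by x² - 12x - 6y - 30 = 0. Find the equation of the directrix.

y = -25/2

Only x is squared. Complete the square in x: (x - 6)² = 6(y + 11).
Vertex (6, -11); 4p = 6 so p = 3/2. Opens up.
Directrix is the horizontal line y = k − p = -11 − (3/2) = -25/2.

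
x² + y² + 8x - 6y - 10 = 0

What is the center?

(-4, 3)

Rearranging, (x² + 8x) + (y² - 6y) = 10.
Completing the square gives (x + 4)² + (y - 3)² = 10 + 16 + 9 = 35.
So (x + 4)² + (y - 3)² = 35.
Circle centered at (-4, 3) with r² = 35.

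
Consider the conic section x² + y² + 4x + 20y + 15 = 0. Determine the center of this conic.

Rearranging, (x² + 4x) + (y² + 20y) = -15.
Complete the square: (x + 2)² + (y + 10)² = -15 + 4 + 100 = 89
So (x + 2)² + (y + 10)² = 89.
Circle centered at (-2, -10) with r² = 89.

(-2, -10)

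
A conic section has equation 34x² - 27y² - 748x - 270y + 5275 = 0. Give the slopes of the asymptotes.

Rearranging, 34(x² - 22x) -27(y² + 10y) = -5275.
Complete the square in x and y: 34(x - 11)² -27(y + 5)² = -5275 + 4114 - 675 = -1836
Divide through by -1836 to get (y + 5)²/68 - (x - 11)²/54 = 1.
Hyperbola, center (11, -5), transverse axis vertical; a² = 68, b² = 54.
For a vertical hyperbola the asymptotes have slope ±a/b.
Here that is ±2√17/3√6 = ±√102/9.

√102/9 and -√102/9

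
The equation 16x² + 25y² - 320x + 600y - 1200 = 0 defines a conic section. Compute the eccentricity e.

Rearranging, 16(x² - 20x) + 25(y² + 24y) = 1200.
Complete the square in x and y: 16(x - 10)² + 25(y + 12)² = 1200 + 1600 + 3600 = 6400
Divide through by 6400 to get (x - 10)²/400 + (y + 12)²/256 = 1.
Ellipse, center (10, -12), major axis horizontal; a² = 400, b² = 256.
c² = a² - b² = 144, so c = 12.
e = c/a = 12/20 = 3/5.

e = 3/5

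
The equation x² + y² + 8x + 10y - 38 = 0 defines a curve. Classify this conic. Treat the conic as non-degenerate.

circle

No xy term. Coefficients of x² and y² are A = 1, C = 1.
A = C (same sign) ⇒ circle.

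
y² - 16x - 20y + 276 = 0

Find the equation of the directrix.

Only y is squared. Complete the square in y: (y - 10)² = 16(x - 11).
Vertex (11, 10); 4p = 16 so p = 4. Opens right.
Directrix is the vertical line x = h − p = 11 − (4) = 7.

x = 7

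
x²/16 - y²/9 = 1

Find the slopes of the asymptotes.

3/4 and -3/4

Center (0, 0). The positive term is the x-term, so the transverse axis is horizontal; a² = 16, b² = 9.
For a horizontal hyperbola the asymptotes have slope ±b/a.
Here that is ±3/4.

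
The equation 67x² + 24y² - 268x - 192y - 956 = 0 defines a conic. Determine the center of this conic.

67(x² - 4x) + 24(y² - 8y) = 956
Complete the square in x and y: 67(x - 2)² + 24(y - 4)² = 956 + 268 + 384 = 1608
Divide through by 1608 to get (x - 2)²/24 + (y - 4)²/67 = 1.
Ellipse with center (2, 4).

(2, 4)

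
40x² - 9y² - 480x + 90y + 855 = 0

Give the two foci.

(-1, 5) and (13, 5)

Group: 40(x² - 12x) -9(y² - 10y) = -855
Completing the square gives 40(x - 6)² -9(y - 5)² = -855 + 1440 - 225 = 360.
Divide by 360: (x - 6)²/9 - (y - 5)²/40 = 1
Hyperbola, center (6, 5), transverse axis horizontal; a² = 9, b² = 40.
c² = a² + b² = 9 + 40 = 49, so c = 7.
Foci lie on the horizontal axis through the center: (h ± c, k).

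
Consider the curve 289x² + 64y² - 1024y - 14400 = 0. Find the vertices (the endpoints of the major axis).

Rearranging, 289x² + 64(y² - 16y) = 14400.
Complete the square in x and y: 289x² + 64(y - 8)² = 14400 + 0 + 4096 = 18496
Divide through by 18496 to get x²/64 + (y - 8)²/289 = 1.
Ellipse, center (0, 8), major axis vertical; a² = 289, b² = 64.
a = 17. Vertices at (h, k ± a).

(0, -9) and (0, 25)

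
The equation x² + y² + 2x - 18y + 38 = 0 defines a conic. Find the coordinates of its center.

(x² + 2x) + (y² - 18y) = -38
Completing the square gives (x + 1)² + (y - 9)² = -38 + 1 + 81 = 44.
So (x + 1)² + (y - 9)² = 44.
Circle centered at (-1, 9) with r² = 44.

(-1, 9)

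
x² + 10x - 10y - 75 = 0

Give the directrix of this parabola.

Only x is squared. Complete the square in x: (x + 5)² = 10(y + 10).
Vertex (-5, -10); 4p = 10 so p = 5/2. Opens up.
Directrix is the horizontal line y = k − p = -10 − (5/2) = -25/2.

y = -25/2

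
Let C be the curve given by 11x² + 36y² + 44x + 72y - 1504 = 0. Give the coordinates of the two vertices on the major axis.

11(x² + 4x) + 36(y² + 2y) = 1504
Completing the square gives 11(x + 2)² + 36(y + 1)² = 1504 + 44 + 36 = 1584.
Dividing both sides by 1584: (x + 2)²/144 + (y + 1)²/44 = 1
Ellipse, center (-2, -1), major axis horizontal; a² = 144, b² = 44.
a = 12. Vertices at (h ± a, k).

(-14, -1) and (10, -1)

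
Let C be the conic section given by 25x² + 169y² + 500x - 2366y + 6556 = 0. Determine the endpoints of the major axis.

Group: 25(x² + 20x) + 169(y² - 14y) = -6556
Complete the square: 25(x + 10)² + 169(y - 7)² = -6556 + 2500 + 8281 = 4225
Divide through by 4225 to get (x + 10)²/169 + (y - 7)²/25 = 1.
Ellipse, center (-10, 7), major axis horizontal; a² = 169, b² = 25.
a = 13. Vertices at (h ± a, k).

(-23, 7) and (3, 7)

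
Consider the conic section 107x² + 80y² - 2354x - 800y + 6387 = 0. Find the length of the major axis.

2√107

107(x² - 22x) + 80(y² - 10y) = -6387
107(x - 11)² + 80(y - 5)² = -6387 + 12947 + 2000 = 8560
Divide by 8560: (x - 11)²/80 + (y - 5)²/107 = 1
Ellipse, center (11, 5), major axis vertical; a² = 107, b² = 80.
a² = 107 so a = √107; the major axis has length 2a = 2√107.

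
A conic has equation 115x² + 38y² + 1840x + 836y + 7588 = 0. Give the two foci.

(-8, -11 - √77) and (-8, -11 + √77)

Collect terms: 115(x² + 16x) + 38(y² + 22y) = -7588
Complete the square: 115(x + 8)² + 38(y + 11)² = -7588 + 7360 + 4598 = 4370
Divide through by 4370 to get (x + 8)²/38 + (y + 11)²/115 = 1.
Ellipse, center (-8, -11), major axis vertical; a² = 115, b² = 38.
c² = a² - b² = 115 - 38 = 77, so c = √77.
Foci lie on the vertical axis through the center: (h, k ± c).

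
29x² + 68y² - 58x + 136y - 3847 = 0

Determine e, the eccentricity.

Rearranging, 29(x² - 2x) + 68(y² + 2y) = 3847.
Complete the square: 29(x - 1)² + 68(y + 1)² = 3847 + 29 + 68 = 3944
Divide through by 3944 to get (x - 1)²/136 + (y + 1)²/58 = 1.
Ellipse, center (1, -1), major axis horizontal; a² = 136, b² = 58.
c² = a² - b² = 78, so c = √78.
e = c/a = √78/2√34 = √663/34.

e = √663/34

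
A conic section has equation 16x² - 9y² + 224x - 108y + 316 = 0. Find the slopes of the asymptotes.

Group the x- and y-terms: 16(x² + 14x) -9(y² + 12y) = -316
Completing the square gives 16(x + 7)² -9(y + 6)² = -316 + 784 - 324 = 144.
Dividing both sides by 144: (x + 7)²/9 - (y + 6)²/16 = 1
Hyperbola, center (-7, -6), transverse axis horizontal; a² = 9, b² = 16.
For a horizontal hyperbola the asymptotes have slope ±b/a.
Here that is ±4/3.

4/3 and -4/3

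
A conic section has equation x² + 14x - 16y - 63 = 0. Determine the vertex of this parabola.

(-7, -7)

Only x is squared. Complete the square in x: (x + 7)² = 16(y + 7).
Vertex (-7, -7); 4p = 16 so p = 4. Opens up.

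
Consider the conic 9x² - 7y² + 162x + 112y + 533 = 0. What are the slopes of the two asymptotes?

Group the x- and y-terms: 9(x² + 18x) -7(y² - 16y) = -533
Complete the square in x and y: 9(x + 9)² -7(y - 8)² = -533 + 729 - 448 = -252
Divide through by -252 to get (y - 8)²/36 - (x + 9)²/28 = 1.
Hyperbola, center (-9, 8), transverse axis vertical; a² = 36, b² = 28.
For a vertical hyperbola the asymptotes have slope ±a/b.
Here that is ±6/2√7 = ±3√7/7.

3√7/7 and -3√7/7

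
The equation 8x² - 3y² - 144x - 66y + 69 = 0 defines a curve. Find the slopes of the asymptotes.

2√6/3 and -2√6/3

Rearranging, 8(x² - 18x) -3(y² + 22y) = -69.
Complete the square in x and y: 8(x - 9)² -3(y + 11)² = -69 + 648 - 363 = 216
Divide by 216: (x - 9)²/27 - (y + 11)²/72 = 1
Hyperbola, center (9, -11), transverse axis horizontal; a² = 27, b² = 72.
For a horizontal hyperbola the asymptotes have slope ±b/a.
Here that is ±6√2/3√3 = ±2√6/3.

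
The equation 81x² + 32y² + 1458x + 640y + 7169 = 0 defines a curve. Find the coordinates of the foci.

(-9, -17) and (-9, -3)

Group: 81(x² + 18x) + 32(y² + 20y) = -7169
Complete the square: 81(x + 9)² + 32(y + 10)² = -7169 + 6561 + 3200 = 2592
Divide through by 2592 to get (x + 9)²/32 + (y + 10)²/81 = 1.
Ellipse, center (-9, -10), major axis vertical; a² = 81, b² = 32.
c² = a² - b² = 81 - 32 = 49, so c = 7.
Foci lie on the vertical axis through the center: (h, k ± c).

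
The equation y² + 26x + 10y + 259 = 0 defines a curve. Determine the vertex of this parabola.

(-9, -5)

Only y is squared. Complete the square in y: (y + 5)² = -26(x + 9).
Vertex (-9, -5); 4p = -26 so p = -13/2. Opens left.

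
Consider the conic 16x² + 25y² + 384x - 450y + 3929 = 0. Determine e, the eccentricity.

Group the x- and y-terms: 16(x² + 24x) + 25(y² - 18y) = -3929
Complete the square in x and y: 16(x + 12)² + 25(y - 9)² = -3929 + 2304 + 2025 = 400
Dividing both sides by 400: (x + 12)²/25 + (y - 9)²/16 = 1
Ellipse, center (-12, 9), major axis horizontal; a² = 25, b² = 16.
c² = a² - b² = 9, so c = 3.
e = c/a = 3/5.

e = 3/5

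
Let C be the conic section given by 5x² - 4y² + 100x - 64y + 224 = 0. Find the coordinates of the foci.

(-13, -8) and (-7, -8)

Group: 5(x² + 20x) -4(y² + 16y) = -224
Completing the square gives 5(x + 10)² -4(y + 8)² = -224 + 500 - 256 = 20.
Dividing both sides by 20: (x + 10)²/4 - (y + 8)²/5 = 1
Hyperbola, center (-10, -8), transverse axis horizontal; a² = 4, b² = 5.
c² = a² + b² = 4 + 5 = 9, so c = 3.
Foci lie on the horizontal axis through the center: (h ± c, k).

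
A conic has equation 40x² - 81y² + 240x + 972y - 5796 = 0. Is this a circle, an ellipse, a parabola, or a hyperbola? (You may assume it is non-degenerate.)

No xy term. Coefficients of x² and y² are A = 40, C = -81.
A and C have opposite signs ⇒ hyperbola.

hyperbola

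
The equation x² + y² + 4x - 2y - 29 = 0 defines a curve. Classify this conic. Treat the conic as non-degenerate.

No xy term. Coefficients of x² and y² are A = 1, C = 1.
A = C (same sign) ⇒ circle.

circle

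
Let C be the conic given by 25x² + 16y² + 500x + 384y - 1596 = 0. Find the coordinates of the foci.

(-10, -24) and (-10, 0)

Group the x- and y-terms: 25(x² + 20x) + 16(y² + 24y) = 1596
Completing the square gives 25(x + 10)² + 16(y + 12)² = 1596 + 2500 + 2304 = 6400.
Dividing both sides by 6400: (x + 10)²/256 + (y + 12)²/400 = 1
Ellipse, center (-10, -12), major axis vertical; a² = 400, b² = 256.
c² = a² - b² = 400 - 256 = 144, so c = 12.
Foci lie on the vertical axis through the center: (h, k ± c).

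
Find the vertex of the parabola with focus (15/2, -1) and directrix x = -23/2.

The vertex is the midpoint between the focus and the directrix along the axis of symmetry.
Axis is horizontal (directrix is vertical). Vertex x-coordinate = (15/2 + (-23/2))/2 = -2; y-coordinate = -1.

(-2, -1)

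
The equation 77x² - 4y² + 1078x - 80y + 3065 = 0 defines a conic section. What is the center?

77(x² + 14x) -4(y² + 20y) = -3065
Completing the square gives 77(x + 7)² -4(y + 10)² = -3065 + 3773 - 400 = 308.
Divide by 308: (x + 7)²/4 - (y + 10)²/77 = 1
Hyperbola with center (-7, -10).

(-7, -10)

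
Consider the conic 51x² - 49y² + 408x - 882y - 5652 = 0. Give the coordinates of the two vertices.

(-11, -9) and (3, -9)

Collect terms: 51(x² + 8x) -49(y² + 18y) = 5652
Completing the square gives 51(x + 4)² -49(y + 9)² = 5652 + 816 - 3969 = 2499.
Divide by 2499: (x + 4)²/49 - (y + 9)²/51 = 1
Hyperbola, center (-4, -9), transverse axis horizontal; a² = 49, b² = 51.
a = 7. Vertices at (h ± a, k).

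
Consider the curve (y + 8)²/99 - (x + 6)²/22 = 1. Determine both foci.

Center (-6, -8). The positive term is the y-term, so the transverse axis is vertical; a² = 99, b² = 22.
c² = a² + b² = 99 + 22 = 121, so c = 11.
Foci lie on the vertical axis through the center: (h, k ± c).

(-6, -19) and (-6, 3)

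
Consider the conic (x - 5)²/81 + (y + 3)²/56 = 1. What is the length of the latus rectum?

Center (5, -3). The larger denominator 81 sits under the x-term, so the major axis is horizontal; a² = 81, b² = 56.
Latus rectum length = 2b²/a = 2·56/9 = 112/9.

112/9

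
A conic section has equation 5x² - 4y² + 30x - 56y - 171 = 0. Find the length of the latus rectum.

5

Group the x- and y-terms: 5(x² + 6x) -4(y² + 14y) = 171
Completing the square gives 5(x + 3)² -4(y + 7)² = 171 + 45 - 196 = 20.
Divide through by 20 to get (x + 3)²/4 - (y + 7)²/5 = 1.
Hyperbola, center (-3, -7), transverse axis horizontal; a² = 4, b² = 5.
Latus rectum length = 2b²/a = 2·5/2 = 5.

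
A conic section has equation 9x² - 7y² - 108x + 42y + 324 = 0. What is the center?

Collect terms: 9(x² - 12x) -7(y² - 6y) = -324
Complete the square in x and y: 9(x - 6)² -7(y - 3)² = -324 + 324 - 63 = -63
Divide through by -63 to get (y - 3)²/9 - (x - 6)²/7 = 1.
Hyperbola with center (6, 3).

(6, 3)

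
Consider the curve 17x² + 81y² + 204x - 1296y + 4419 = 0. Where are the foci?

Rearranging, 17(x² + 12x) + 81(y² - 16y) = -4419.
Complete the square in x and y: 17(x + 6)² + 81(y - 8)² = -4419 + 612 + 5184 = 1377
Divide through by 1377 to get (x + 6)²/81 + (y - 8)²/17 = 1.
Ellipse, center (-6, 8), major axis horizontal; a² = 81, b² = 17.
c² = a² - b² = 81 - 17 = 64, so c = 8.
Foci lie on the horizontal axis through the center: (h ± c, k).

(-14, 8) and (2, 8)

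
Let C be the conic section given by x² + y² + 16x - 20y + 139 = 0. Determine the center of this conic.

Group: (x² + 16x) + (y² - 20y) = -139
Completing the square gives (x + 8)² + (y - 10)² = -139 + 64 + 100 = 25.
So (x + 8)² + (y - 10)² = 25.
Circle centered at (-8, 10) with r² = 25.

(-8, 10)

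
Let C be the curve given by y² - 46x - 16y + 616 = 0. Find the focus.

Only y is squared. Complete the square in y: (y - 8)² = 46(x - 12).
Vertex (12, 8); 4p = 46 so p = 23/2. Opens right.
Focus is p units from the vertex along the axis: (h + p, k).

(47/2, 8)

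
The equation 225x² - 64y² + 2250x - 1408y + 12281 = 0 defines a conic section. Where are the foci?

Rearranging, 225(x² + 10x) -64(y² + 22y) = -12281.
Complete the square: 225(x + 5)² -64(y + 11)² = -12281 + 5625 - 7744 = -14400
Divide by -14400: (y + 11)²/225 - (x + 5)²/64 = 1
Hyperbola, center (-5, -11), transverse axis vertical; a² = 225, b² = 64.
c² = a² + b² = 225 + 64 = 289, so c = 17.
Foci lie on the vertical axis through the center: (h, k ± c).

(-5, -28) and (-5, 6)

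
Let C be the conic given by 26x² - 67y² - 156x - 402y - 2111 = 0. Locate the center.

(3, -3)

26(x² - 6x) -67(y² + 6y) = 2111
Complete the square in x and y: 26(x - 3)² -67(y + 3)² = 2111 + 234 - 603 = 1742
Dividing both sides by 1742: (x - 3)²/67 - (y + 3)²/26 = 1
Hyperbola with center (3, -3).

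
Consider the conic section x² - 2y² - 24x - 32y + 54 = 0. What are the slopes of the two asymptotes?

√2/2 and -√2/2

Rearranging, (x² - 24x) -2(y² + 16y) = -54.
Completing the square gives (x - 12)² -2(y + 8)² = -54 + 144 - 128 = -38.
Divide by -38: (y + 8)²/19 - (x - 12)²/38 = 1
Hyperbola, center (12, -8), transverse axis vertical; a² = 19, b² = 38.
For a vertical hyperbola the asymptotes have slope ±a/b.
Here that is ±√19/√38 = ±√2/2.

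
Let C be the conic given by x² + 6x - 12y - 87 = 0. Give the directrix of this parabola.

Only x is squared. Complete the square in x: (x + 3)² = 12(y + 8).
Vertex (-3, -8); 4p = 12 so p = 3. Opens up.
Directrix is the horizontal line y = k − p = -8 − (3) = -11.

y = -11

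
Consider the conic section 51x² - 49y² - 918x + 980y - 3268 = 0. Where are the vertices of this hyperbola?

Collect terms: 51(x² - 18x) -49(y² - 20y) = 3268
Complete the square in x and y: 51(x - 9)² -49(y - 10)² = 3268 + 4131 - 4900 = 2499
Divide by 2499: (x - 9)²/49 - (y - 10)²/51 = 1
Hyperbola, center (9, 10), transverse axis horizontal; a² = 49, b² = 51.
a = 7. Vertices at (h ± a, k).

(2, 10) and (16, 10)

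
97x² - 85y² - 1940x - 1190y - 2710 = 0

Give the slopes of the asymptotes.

Rearranging, 97(x² - 20x) -85(y² + 14y) = 2710.
Complete the square in x and y: 97(x - 10)² -85(y + 7)² = 2710 + 9700 - 4165 = 8245
Divide through by 8245 to get (x - 10)²/85 - (y + 7)²/97 = 1.
Hyperbola, center (10, -7), transverse axis horizontal; a² = 85, b² = 97.
For a horizontal hyperbola the asymptotes have slope ±b/a.
Here that is ±√97/√85 = ±√8245/85.

√8245/85 and -√8245/85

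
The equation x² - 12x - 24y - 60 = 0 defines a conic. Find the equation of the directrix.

y = -10

Only x is squared. Complete the square in x: (x - 6)² = 24(y + 4).
Vertex (6, -4); 4p = 24 so p = 6. Opens up.
Directrix is the horizontal line y = k − p = -4 − (6) = -10.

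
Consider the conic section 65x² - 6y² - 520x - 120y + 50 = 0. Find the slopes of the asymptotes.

Group: 65(x² - 8x) -6(y² + 20y) = -50
Complete the square in x and y: 65(x - 4)² -6(y + 10)² = -50 + 1040 - 600 = 390
Dividing both sides by 390: (x - 4)²/6 - (y + 10)²/65 = 1
Hyperbola, center (4, -10), transverse axis horizontal; a² = 6, b² = 65.
For a horizontal hyperbola the asymptotes have slope ±b/a.
Here that is ±√65/√6 = ±√390/6.

√390/6 and -√390/6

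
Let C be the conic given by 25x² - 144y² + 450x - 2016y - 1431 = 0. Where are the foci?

Collect terms: 25(x² + 18x) -144(y² + 14y) = 1431
Complete the square: 25(x + 9)² -144(y + 7)² = 1431 + 2025 - 7056 = -3600
Divide by -3600: (y + 7)²/25 - (x + 9)²/144 = 1
Hyperbola, center (-9, -7), transverse axis vertical; a² = 25, b² = 144.
c² = a² + b² = 25 + 144 = 169, so c = 13.
Foci lie on the vertical axis through the center: (h, k ± c).

(-9, -20) and (-9, 6)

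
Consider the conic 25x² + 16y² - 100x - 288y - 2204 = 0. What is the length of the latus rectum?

Group the x- and y-terms: 25(x² - 4x) + 16(y² - 18y) = 2204
Completing the square gives 25(x - 2)² + 16(y - 9)² = 2204 + 100 + 1296 = 3600.
Divide through by 3600 to get (x - 2)²/144 + (y - 9)²/225 = 1.
Ellipse, center (2, 9), major axis vertical; a² = 225, b² = 144.
Latus rectum length = 2b²/a = 2·144/15 = 96/5.

96/5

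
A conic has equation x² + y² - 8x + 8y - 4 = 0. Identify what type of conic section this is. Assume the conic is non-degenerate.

circle

No xy term. Coefficients of x² and y² are A = 1, C = 1.
A = C (same sign) ⇒ circle.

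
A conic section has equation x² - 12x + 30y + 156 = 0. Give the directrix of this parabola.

Only x is squared. Complete the square in x: (x - 6)² = -30(y + 4).
Vertex (6, -4); 4p = -30 so p = -15/2. Opens down.
Directrix is the horizontal line y = k − p = -4 − (-15/2) = 7/2.

y = 7/2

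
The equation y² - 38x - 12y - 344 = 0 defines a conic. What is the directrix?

x = -39/2

Only y is squared. Complete the square in y: (y - 6)² = 38(x + 10).
Vertex (-10, 6); 4p = 38 so p = 19/2. Opens right.
Directrix is the vertical line x = h − p = -10 − (19/2) = -39/2.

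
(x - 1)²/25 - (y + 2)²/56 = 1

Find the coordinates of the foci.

(-8, -2) and (10, -2)

Center (1, -2). The positive term is the x-term, so the transverse axis is horizontal; a² = 25, b² = 56.
c² = a² + b² = 25 + 56 = 81, so c = 9.
Foci lie on the horizontal axis through the center: (h ± c, k).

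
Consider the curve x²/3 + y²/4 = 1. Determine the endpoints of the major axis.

Center (0, 0). The larger denominator 4 sits under the y-term, so the major axis is vertical; a² = 4, b² = 3.
a = 2. Vertices at (h, k ± a).

(0, -2) and (0, 2)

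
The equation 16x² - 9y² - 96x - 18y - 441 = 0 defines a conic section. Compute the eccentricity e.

e = 5/3

16(x² - 6x) -9(y² + 2y) = 441
Completing the square gives 16(x - 3)² -9(y + 1)² = 441 + 144 - 9 = 576.
Dividing both sides by 576: (x - 3)²/36 - (y + 1)²/64 = 1
Hyperbola, center (3, -1), transverse axis horizontal; a² = 36, b² = 64.
c² = a² + b² = 100, so c = 10.
e = c/a = 10/6 = 5/3.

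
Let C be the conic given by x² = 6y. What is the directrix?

Vertex (0, 0); 4p = 6 so p = 3/2. Opens up.
Directrix is the horizontal line y = k − p = 0 − (3/2) = -3/2.

y = -3/2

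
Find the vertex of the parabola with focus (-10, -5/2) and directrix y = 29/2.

The vertex is the midpoint between the focus and the directrix along the axis of symmetry.
Axis is vertical (directrix is horizontal). Vertex y-coordinate = (-5/2 + 29/2)/2 = 6; x-coordinate = -10.

(-10, 6)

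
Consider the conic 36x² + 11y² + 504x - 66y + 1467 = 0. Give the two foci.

Rearranging, 36(x² + 14x) + 11(y² - 6y) = -1467.
Complete the square in x and y: 36(x + 7)² + 11(y - 3)² = -1467 + 1764 + 99 = 396
Divide through by 396 to get (x + 7)²/11 + (y - 3)²/36 = 1.
Ellipse, center (-7, 3), major axis vertical; a² = 36, b² = 11.
c² = a² - b² = 36 - 11 = 25, so c = 5.
Foci lie on the vertical axis through the center: (h, k ± c).

(-7, -2) and (-7, 8)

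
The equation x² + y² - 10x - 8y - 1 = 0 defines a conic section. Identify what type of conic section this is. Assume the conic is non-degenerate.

No xy term. Coefficients of x² and y² are A = 1, C = 1.
A = C (same sign) ⇒ circle.

circle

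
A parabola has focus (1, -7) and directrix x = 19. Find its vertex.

(10, -7)

The vertex is the midpoint between the focus and the directrix along the axis of symmetry.
Axis is horizontal (directrix is vertical). Vertex x-coordinate = (1 + 19)/2 = 10; y-coordinate = -7.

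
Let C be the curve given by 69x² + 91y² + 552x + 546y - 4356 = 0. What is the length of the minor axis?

2√69

69(x² + 8x) + 91(y² + 6y) = 4356
Complete the square in x and y: 69(x + 4)² + 91(y + 3)² = 4356 + 1104 + 819 = 6279
Divide through by 6279 to get (x + 4)²/91 + (y + 3)²/69 = 1.
Ellipse, center (-4, -3), major axis horizontal; a² = 91, b² = 69.
b² = 69 so b = √69; the minor axis has length 2b = 2√69.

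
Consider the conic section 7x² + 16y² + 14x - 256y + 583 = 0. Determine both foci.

(-7, 8) and (5, 8)

Rearranging, 7(x² + 2x) + 16(y² - 16y) = -583.
7(x + 1)² + 16(y - 8)² = -583 + 7 + 1024 = 448
Dividing both sides by 448: (x + 1)²/64 + (y - 8)²/28 = 1
Ellipse, center (-1, 8), major axis horizontal; a² = 64, b² = 28.
c² = a² - b² = 64 - 28 = 36, so c = 6.
Foci lie on the horizontal axis through the center: (h ± c, k).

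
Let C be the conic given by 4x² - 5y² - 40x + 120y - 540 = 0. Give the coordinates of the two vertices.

(5, 8) and (5, 16)

Group the x- and y-terms: 4(x² - 10x) -5(y² - 24y) = 540
4(x - 5)² -5(y - 12)² = 540 + 100 - 720 = -80
Divide by -80: (y - 12)²/16 - (x - 5)²/20 = 1
Hyperbola, center (5, 12), transverse axis vertical; a² = 16, b² = 20.
a = 4. Vertices at (h, k ± a).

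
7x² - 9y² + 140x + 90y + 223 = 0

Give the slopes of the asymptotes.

√7/3 and -√7/3

7(x² + 20x) -9(y² - 10y) = -223
Complete the square in x and y: 7(x + 10)² -9(y - 5)² = -223 + 700 - 225 = 252
Dividing both sides by 252: (x + 10)²/36 - (y - 5)²/28 = 1
Hyperbola, center (-10, 5), transverse axis horizontal; a² = 36, b² = 28.
For a horizontal hyperbola the asymptotes have slope ±b/a.
Here that is ±2√7/6 = ±√7/3.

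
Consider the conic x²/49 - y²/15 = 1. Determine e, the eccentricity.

e = 8/7

Center (0, 0). The positive term is the x-term, so the transverse axis is horizontal; a² = 49, b² = 15.
c² = a² + b² = 64, so c = 8.
e = c/a = 8/7.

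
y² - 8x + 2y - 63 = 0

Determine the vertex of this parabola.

(-8, -1)

Only y is squared. Complete the square in y: (y + 1)² = 8(x + 8).
Vertex (-8, -1); 4p = 8 so p = 2. Opens right.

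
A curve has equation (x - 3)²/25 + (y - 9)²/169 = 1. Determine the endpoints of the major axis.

(3, -4) and (3, 22)

Center (3, 9). The larger denominator 169 sits under the y-term, so the major axis is vertical; a² = 169, b² = 25.
a = 13. Vertices at (h, k ± a).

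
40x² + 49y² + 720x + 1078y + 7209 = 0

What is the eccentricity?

e = 3/7

Collect terms: 40(x² + 18x) + 49(y² + 22y) = -7209
Complete the square in x and y: 40(x + 9)² + 49(y + 11)² = -7209 + 3240 + 5929 = 1960
Divide through by 1960 to get (x + 9)²/49 + (y + 11)²/40 = 1.
Ellipse, center (-9, -11), major axis horizontal; a² = 49, b² = 40.
c² = a² - b² = 9, so c = 3.
e = c/a = 3/7.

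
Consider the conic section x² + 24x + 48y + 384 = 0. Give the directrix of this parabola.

Only x is squared. Complete the square in x: (x + 12)² = -48(y + 5).
Vertex (-12, -5); 4p = -48 so p = -12. Opens down.
Directrix is the horizontal line y = k − p = -5 − (-12) = 7.

y = 7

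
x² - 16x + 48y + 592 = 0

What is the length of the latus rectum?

48

Only x is squared. Complete the square in x: (x - 8)² = -48(y + 11).
Vertex (8, -11); 4p = -48 so p = -12. Opens down.
Latus rectum length = |4p| = 48.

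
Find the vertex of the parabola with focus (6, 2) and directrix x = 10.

(8, 2)

The vertex is the midpoint between the focus and the directrix along the axis of symmetry.
Axis is horizontal (directrix is vertical). Vertex x-coordinate = (6 + 10)/2 = 8; y-coordinate = 2.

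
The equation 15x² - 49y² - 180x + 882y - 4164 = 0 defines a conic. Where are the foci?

(-2, 9) and (14, 9)

Group the x- and y-terms: 15(x² - 12x) -49(y² - 18y) = 4164
Complete the square in x and y: 15(x - 6)² -49(y - 9)² = 4164 + 540 - 3969 = 735
Divide through by 735 to get (x - 6)²/49 - (y - 9)²/15 = 1.
Hyperbola, center (6, 9), transverse axis horizontal; a² = 49, b² = 15.
c² = a² + b² = 49 + 15 = 64, so c = 8.
Foci lie on the horizontal axis through the center: (h ± c, k).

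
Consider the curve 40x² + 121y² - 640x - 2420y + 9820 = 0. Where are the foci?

Collect terms: 40(x² - 16x) + 121(y² - 20y) = -9820
40(x - 8)² + 121(y - 10)² = -9820 + 2560 + 12100 = 4840
Dividing both sides by 4840: (x - 8)²/121 + (y - 10)²/40 = 1
Ellipse, center (8, 10), major axis horizontal; a² = 121, b² = 40.
c² = a² - b² = 121 - 40 = 81, so c = 9.
Foci lie on the horizontal axis through the center: (h ± c, k).

(-1, 10) and (17, 10)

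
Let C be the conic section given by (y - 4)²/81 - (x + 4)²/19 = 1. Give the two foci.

(-4, -6) and (-4, 14)

Center (-4, 4). The positive term is the y-term, so the transverse axis is vertical; a² = 81, b² = 19.
c² = a² + b² = 81 + 19 = 100, so c = 10.
Foci lie on the vertical axis through the center: (h, k ± c).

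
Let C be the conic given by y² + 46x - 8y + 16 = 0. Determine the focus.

(-23/2, 4)

Only y is squared. Complete the square in y: (y - 4)² = -46x.
Vertex (0, 4); 4p = -46 so p = -23/2. Opens left.
Focus is p units from the vertex along the axis: (h + p, k).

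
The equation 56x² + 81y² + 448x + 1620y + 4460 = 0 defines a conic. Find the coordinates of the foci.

(-9, -10) and (1, -10)

56(x² + 8x) + 81(y² + 20y) = -4460
Complete the square: 56(x + 4)² + 81(y + 10)² = -4460 + 896 + 8100 = 4536
Divide by 4536: (x + 4)²/81 + (y + 10)²/56 = 1
Ellipse, center (-4, -10), major axis horizontal; a² = 81, b² = 56.
c² = a² - b² = 81 - 56 = 25, so c = 5.
Foci lie on the horizontal axis through the center: (h ± c, k).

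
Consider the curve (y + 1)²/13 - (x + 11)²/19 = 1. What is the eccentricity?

e = 4√26/13

Center (-11, -1). The positive term is the y-term, so the transverse axis is vertical; a² = 13, b² = 19.
c² = a² + b² = 32, so c = 4√2.
e = c/a = 4√2/√13 = 4√26/13.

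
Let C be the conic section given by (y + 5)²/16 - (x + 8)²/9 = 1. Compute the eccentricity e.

Center (-8, -5). The positive term is the y-term, so the transverse axis is vertical; a² = 16, b² = 9.
c² = a² + b² = 25, so c = 5.
e = c/a = 5/4.

e = 5/4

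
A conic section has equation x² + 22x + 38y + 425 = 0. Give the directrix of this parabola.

Only x is squared. Complete the square in x: (x + 11)² = -38(y + 8).
Vertex (-11, -8); 4p = -38 so p = -19/2. Opens down.
Directrix is the horizontal line y = k − p = -8 − (-19/2) = 3/2.

y = 3/2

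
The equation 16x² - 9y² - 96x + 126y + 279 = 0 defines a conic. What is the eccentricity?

Collect terms: 16(x² - 6x) -9(y² - 14y) = -279
Completing the square gives 16(x - 3)² -9(y - 7)² = -279 + 144 - 441 = -576.
Dividing both sides by -576: (y - 7)²/64 - (x - 3)²/36 = 1
Hyperbola, center (3, 7), transverse axis vertical; a² = 64, b² = 36.
c² = a² + b² = 100, so c = 10.
e = c/a = 10/8 = 5/4.

e = 5/4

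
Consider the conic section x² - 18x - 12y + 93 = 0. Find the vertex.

Only x is squared. Complete the square in x: (x - 9)² = 12(y - 1).
Vertex (9, 1); 4p = 12 so p = 3. Opens up.

(9, 1)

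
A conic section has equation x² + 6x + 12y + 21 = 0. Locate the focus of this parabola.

(-3, -4)

Only x is squared. Complete the square in x: (x + 3)² = -12(y + 1).
Vertex (-3, -1); 4p = -12 so p = -3. Opens down.
Focus is p units from the vertex along the axis: (h, k + p).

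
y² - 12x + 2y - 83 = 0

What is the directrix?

x = -10

Only y is squared. Complete the square in y: (y + 1)² = 12(x + 7).
Vertex (-7, -1); 4p = 12 so p = 3. Opens right.
Directrix is the vertical line x = h − p = -7 − (3) = -10.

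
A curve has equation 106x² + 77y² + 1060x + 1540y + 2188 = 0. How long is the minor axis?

Rearranging, 106(x² + 10x) + 77(y² + 20y) = -2188.
106(x + 5)² + 77(y + 10)² = -2188 + 2650 + 7700 = 8162
Divide through by 8162 to get (x + 5)²/77 + (y + 10)²/106 = 1.
Ellipse, center (-5, -10), major axis vertical; a² = 106, b² = 77.
b² = 77 so b = √77; the minor axis has length 2b = 2√77.

2√77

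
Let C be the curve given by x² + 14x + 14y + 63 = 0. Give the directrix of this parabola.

Only x is squared. Complete the square in x: (x + 7)² = -14(y + 1).
Vertex (-7, -1); 4p = -14 so p = -7/2. Opens down.
Directrix is the horizontal line y = k − p = -1 − (-7/2) = 5/2.

y = 5/2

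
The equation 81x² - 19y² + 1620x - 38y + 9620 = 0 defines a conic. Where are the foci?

(-10, -11) and (-10, 9)

Rearranging, 81(x² + 20x) -19(y² + 2y) = -9620.
Completing the square gives 81(x + 10)² -19(y + 1)² = -9620 + 8100 - 19 = -1539.
Divide by -1539: (y + 1)²/81 - (x + 10)²/19 = 1
Hyperbola, center (-10, -1), transverse axis vertical; a² = 81, b² = 19.
c² = a² + b² = 81 + 19 = 100, so c = 10.
Foci lie on the vertical axis through the center: (h, k ± c).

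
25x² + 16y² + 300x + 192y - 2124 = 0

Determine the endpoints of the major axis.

Rearranging, 25(x² + 12x) + 16(y² + 12y) = 2124.
Complete the square in x and y: 25(x + 6)² + 16(y + 6)² = 2124 + 900 + 576 = 3600
Divide by 3600: (x + 6)²/144 + (y + 6)²/225 = 1
Ellipse, center (-6, -6), major axis vertical; a² = 225, b² = 144.
a = 15. Vertices at (h, k ± a).

(-6, -21) and (-6, 9)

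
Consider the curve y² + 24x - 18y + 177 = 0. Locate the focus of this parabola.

Only y is squared. Complete the square in y: (y - 9)² = -24(x + 4).
Vertex (-4, 9); 4p = -24 so p = -6. Opens left.
Focus is p units from the vertex along the axis: (h + p, k).

(-10, 9)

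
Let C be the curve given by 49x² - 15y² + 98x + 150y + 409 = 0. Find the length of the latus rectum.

30/7

Rearranging, 49(x² + 2x) -15(y² - 10y) = -409.
49(x + 1)² -15(y - 5)² = -409 + 49 - 375 = -735
Divide by -735: (y - 5)²/49 - (x + 1)²/15 = 1
Hyperbola, center (-1, 5), transverse axis vertical; a² = 49, b² = 15.
Latus rectum length = 2b²/a = 2·15/7 = 30/7.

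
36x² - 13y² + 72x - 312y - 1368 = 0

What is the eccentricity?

Group the x- and y-terms: 36(x² + 2x) -13(y² + 24y) = 1368
Complete the square: 36(x + 1)² -13(y + 12)² = 1368 + 36 - 1872 = -468
Dividing both sides by -468: (y + 12)²/36 - (x + 1)²/13 = 1
Hyperbola, center (-1, -12), transverse axis vertical; a² = 36, b² = 13.
c² = a² + b² = 49, so c = 7.
e = c/a = 7/6.

e = 7/6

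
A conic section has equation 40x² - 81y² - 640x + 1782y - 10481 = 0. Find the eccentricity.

Collect terms: 40(x² - 16x) -81(y² - 22y) = 10481
40(x - 8)² -81(y - 11)² = 10481 + 2560 - 9801 = 3240
Divide through by 3240 to get (x - 8)²/81 - (y - 11)²/40 = 1.
Hyperbola, center (8, 11), transverse axis horizontal; a² = 81, b² = 40.
c² = a² + b² = 121, so c = 11.
e = c/a = 11/9.

e = 11/9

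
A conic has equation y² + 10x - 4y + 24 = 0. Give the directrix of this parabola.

x = 1/2

Only y is squared. Complete the square in y: (y - 2)² = -10(x + 2).
Vertex (-2, 2); 4p = -10 so p = -5/2. Opens left.
Directrix is the vertical line x = h − p = -2 − (-5/2) = 1/2.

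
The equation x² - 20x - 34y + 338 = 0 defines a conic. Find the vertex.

(10, 7)

Only x is squared. Complete the square in x: (x - 10)² = 34(y - 7).
Vertex (10, 7); 4p = 34 so p = 17/2. Opens up.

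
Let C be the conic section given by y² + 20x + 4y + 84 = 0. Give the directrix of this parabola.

x = 1

Only y is squared. Complete the square in y: (y + 2)² = -20(x + 4).
Vertex (-4, -2); 4p = -20 so p = -5. Opens left.
Directrix is the vertical line x = h − p = -4 − (-5) = 1.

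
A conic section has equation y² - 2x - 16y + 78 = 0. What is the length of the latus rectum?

Only y is squared. Complete the square in y: (y - 8)² = 2(x - 7).
Vertex (7, 8); 4p = 2 so p = 1/2. Opens right.
Latus rectum length = |4p| = 2.

2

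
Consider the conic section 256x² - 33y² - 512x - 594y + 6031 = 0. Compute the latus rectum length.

33/8

256(x² - 2x) -33(y² + 18y) = -6031
Complete the square in x and y: 256(x - 1)² -33(y + 9)² = -6031 + 256 - 2673 = -8448
Dividing both sides by -8448: (y + 9)²/256 - (x - 1)²/33 = 1
Hyperbola, center (1, -9), transverse axis vertical; a² = 256, b² = 33.
Latus rectum length = 2b²/a = 2·33/16 = 33/8.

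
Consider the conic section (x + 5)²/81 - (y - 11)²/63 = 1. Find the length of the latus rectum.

14

Center (-5, 11). The positive term is the x-term, so the transverse axis is horizontal; a² = 81, b² = 63.
Latus rectum length = 2b²/a = 2·63/9 = 14.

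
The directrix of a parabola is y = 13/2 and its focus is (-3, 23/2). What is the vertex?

(-3, 9)

The vertex is the midpoint between the focus and the directrix along the axis of symmetry.
Axis is vertical (directrix is horizontal). Vertex y-coordinate = (23/2 + 13/2)/2 = 9; x-coordinate = -3.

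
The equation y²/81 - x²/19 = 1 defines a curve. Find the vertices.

(0, -9) and (0, 9)

Center (0, 0). The positive term is the y-term, so the transverse axis is vertical; a² = 81, b² = 19.
a = 9. Vertices at (h, k ± a).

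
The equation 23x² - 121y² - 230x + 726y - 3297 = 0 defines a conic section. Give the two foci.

(-7, 3) and (17, 3)

Group: 23(x² - 10x) -121(y² - 6y) = 3297
23(x - 5)² -121(y - 3)² = 3297 + 575 - 1089 = 2783
Divide by 2783: (x - 5)²/121 - (y - 3)²/23 = 1
Hyperbola, center (5, 3), transverse axis horizontal; a² = 121, b² = 23.
c² = a² + b² = 121 + 23 = 144, so c = 12.
Foci lie on the horizontal axis through the center: (h ± c, k).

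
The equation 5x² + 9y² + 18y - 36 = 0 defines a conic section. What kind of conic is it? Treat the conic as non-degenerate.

No xy term. Coefficients of x² and y² are A = 5, C = 9.
A and C have the same sign but A ≠ C ⇒ ellipse.

ellipse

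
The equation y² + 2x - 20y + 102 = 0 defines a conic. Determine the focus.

Only y is squared. Complete the square in y: (y - 10)² = -2(x + 1).
Vertex (-1, 10); 4p = -2 so p = -1/2. Opens left.
Focus is p units from the vertex along the axis: (h + p, k).

(-3/2, 10)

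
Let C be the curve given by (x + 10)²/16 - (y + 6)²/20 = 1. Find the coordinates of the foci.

(-16, -6) and (-4, -6)

Center (-10, -6). The positive term is the x-term, so the transverse axis is horizontal; a² = 16, b² = 20.
c² = a² + b² = 16 + 20 = 36, so c = 6.
Foci lie on the horizontal axis through the center: (h ± c, k).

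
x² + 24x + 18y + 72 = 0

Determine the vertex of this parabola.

(-12, 4)

Only x is squared. Complete the square in x: (x + 12)² = -18(y - 4).
Vertex (-12, 4); 4p = -18 so p = -9/2. Opens down.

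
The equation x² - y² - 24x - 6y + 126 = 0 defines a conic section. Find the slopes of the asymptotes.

Group: (x² - 24x) -(y² + 6y) = -126
Complete the square: (x - 12)² -(y + 3)² = -126 + 144 - 9 = 9
Divide through by 9 to get (x - 12)²/9 - (y + 3)²/9 = 1.
Hyperbola, center (12, -3), transverse axis horizontal; a² = 9, b² = 9.
For a horizontal hyperbola the asymptotes have slope ±b/a.
Here that is ±3/3 = ±1.

1 and -1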